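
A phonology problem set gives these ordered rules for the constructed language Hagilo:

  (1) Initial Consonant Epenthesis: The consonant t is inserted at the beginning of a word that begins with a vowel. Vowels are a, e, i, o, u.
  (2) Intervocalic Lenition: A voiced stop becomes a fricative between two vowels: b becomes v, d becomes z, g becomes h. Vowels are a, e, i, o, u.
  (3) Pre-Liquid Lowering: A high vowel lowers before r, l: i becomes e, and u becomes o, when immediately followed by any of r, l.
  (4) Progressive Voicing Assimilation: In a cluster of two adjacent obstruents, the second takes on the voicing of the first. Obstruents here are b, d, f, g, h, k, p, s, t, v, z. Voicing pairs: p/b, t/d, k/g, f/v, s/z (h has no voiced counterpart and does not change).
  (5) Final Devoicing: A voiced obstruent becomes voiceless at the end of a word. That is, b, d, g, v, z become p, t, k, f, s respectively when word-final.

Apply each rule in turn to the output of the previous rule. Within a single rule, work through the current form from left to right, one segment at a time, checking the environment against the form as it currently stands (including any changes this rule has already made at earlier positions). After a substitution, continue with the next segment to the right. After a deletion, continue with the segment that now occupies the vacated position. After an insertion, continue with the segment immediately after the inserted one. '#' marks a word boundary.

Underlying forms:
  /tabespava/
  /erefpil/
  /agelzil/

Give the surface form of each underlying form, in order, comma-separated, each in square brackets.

[tavespava], [terefpel], [tahelzel]

/tabespava/:
  (1) Initial Consonant Epenthesis: no change — [tabespava]
  (2) Intervocalic Lenition: [tabespava] → [tavespava]
  (3) Pre-Liquid Lowering: no change — [tavespava]
  (4) Progressive Voicing Assimilation: no change — [tavespava]
  (5) Final Devoicing: no change — [tavespava]
/erefpil/:
  (1) Initial Consonant Epenthesis: [erefpil] → [terefpil]
  (2) Intervocalic Lenition: no change — [terefpil]
  (3) Pre-Liquid Lowering: [terefpil] → [terefpel]
  (4) Progressive Voicing Assimilation: no change — [terefpel]
  (5) Final Devoicing: no change — [terefpel]
/agelzil/:
  (1) Initial Consonant Epenthesis: [agelzil] → [tagelzil]
  (2) Intervocalic Lenition: [tagelzil] → [tahelzil]
  (3) Pre-Liquid Lowering: [tahelzil] → [tahelzel]
  (4) Progressive Voicing Assimilation: no change — [tahelzel]
  (5) Final Devoicing: no change — [tahelzel]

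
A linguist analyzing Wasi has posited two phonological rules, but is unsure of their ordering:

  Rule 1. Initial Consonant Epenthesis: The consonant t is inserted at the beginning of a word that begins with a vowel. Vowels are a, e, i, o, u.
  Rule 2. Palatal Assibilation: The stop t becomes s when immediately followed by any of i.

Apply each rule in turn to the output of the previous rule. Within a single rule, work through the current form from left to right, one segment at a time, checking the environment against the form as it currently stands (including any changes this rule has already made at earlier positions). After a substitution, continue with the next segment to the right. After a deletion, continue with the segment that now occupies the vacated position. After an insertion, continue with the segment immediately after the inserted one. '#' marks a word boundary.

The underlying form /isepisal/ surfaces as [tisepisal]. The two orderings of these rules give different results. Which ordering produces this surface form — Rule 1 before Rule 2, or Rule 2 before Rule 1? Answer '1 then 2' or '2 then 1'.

2 then 1

Order 1 then 2:
  1 Initial Consonant Epenthesis: [isepisal] → [tisepisal]
  2 Palatal Assibilation: [tisepisal] → [sisepisal]
  result: [sisepisal]
Order 2 then 1:
  2 Palatal Assibilation: no change — [isepisal]
  1 Initial Consonant Epenthesis: [isepisal] → [tisepisal]
  result: [tisepisal]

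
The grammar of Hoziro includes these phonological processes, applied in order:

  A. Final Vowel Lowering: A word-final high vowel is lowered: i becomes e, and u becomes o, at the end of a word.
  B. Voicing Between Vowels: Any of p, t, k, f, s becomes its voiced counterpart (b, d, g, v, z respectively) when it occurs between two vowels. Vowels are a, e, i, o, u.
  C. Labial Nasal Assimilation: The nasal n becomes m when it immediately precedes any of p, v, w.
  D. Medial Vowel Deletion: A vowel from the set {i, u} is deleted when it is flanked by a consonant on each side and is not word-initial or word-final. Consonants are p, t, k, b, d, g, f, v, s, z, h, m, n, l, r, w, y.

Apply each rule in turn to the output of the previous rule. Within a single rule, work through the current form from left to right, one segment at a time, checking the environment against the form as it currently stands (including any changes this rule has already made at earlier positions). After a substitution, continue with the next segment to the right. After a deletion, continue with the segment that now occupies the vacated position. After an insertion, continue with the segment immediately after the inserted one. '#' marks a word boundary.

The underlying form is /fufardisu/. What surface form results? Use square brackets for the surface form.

[fvardzo]

A Final Vowel Lowering: [fufardisu] → [fufardiso]
B Voicing Between Vowels: [fufardiso] → [fuvardizo]
C Labial Nasal Assimilation: no change — [fuvardizo]
D Medial Vowel Deletion: [fuvardizo] → [fvardzo]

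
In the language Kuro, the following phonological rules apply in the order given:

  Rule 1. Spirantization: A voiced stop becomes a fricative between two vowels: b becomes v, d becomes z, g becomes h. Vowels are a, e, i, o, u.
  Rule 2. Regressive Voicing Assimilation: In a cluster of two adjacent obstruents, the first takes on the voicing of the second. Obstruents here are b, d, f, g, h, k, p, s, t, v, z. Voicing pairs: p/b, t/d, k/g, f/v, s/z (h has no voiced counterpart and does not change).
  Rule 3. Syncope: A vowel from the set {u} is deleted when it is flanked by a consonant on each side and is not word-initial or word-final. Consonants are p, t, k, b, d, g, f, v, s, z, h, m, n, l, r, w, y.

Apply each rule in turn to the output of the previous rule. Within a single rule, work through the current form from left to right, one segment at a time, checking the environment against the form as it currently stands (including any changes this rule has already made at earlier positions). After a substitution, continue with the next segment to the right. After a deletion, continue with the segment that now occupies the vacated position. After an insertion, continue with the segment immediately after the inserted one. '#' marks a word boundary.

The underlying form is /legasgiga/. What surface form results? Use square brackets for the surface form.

[lehazgiha]

Rule 1 Spirantization: [legasgiga] → [lehasgiha]
Rule 2 Regressive Voicing Assimilation: [lehasgiha] → [lehazgiha]
Rule 3 Syncope: no change — [lehazgiha]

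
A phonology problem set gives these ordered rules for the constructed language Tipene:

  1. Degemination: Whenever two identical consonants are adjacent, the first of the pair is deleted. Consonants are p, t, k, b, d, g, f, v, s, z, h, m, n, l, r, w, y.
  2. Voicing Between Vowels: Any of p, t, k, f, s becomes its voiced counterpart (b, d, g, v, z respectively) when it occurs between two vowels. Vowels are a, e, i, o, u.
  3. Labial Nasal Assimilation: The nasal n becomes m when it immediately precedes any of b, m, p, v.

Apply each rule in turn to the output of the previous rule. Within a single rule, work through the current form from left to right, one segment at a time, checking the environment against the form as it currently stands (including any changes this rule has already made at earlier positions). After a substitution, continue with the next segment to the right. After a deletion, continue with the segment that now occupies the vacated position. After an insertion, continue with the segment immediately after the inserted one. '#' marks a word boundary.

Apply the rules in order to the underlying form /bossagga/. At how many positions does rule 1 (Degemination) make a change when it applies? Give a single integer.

1 Degemination: [bossagga] → [bosaga]
2 Voicing Between Vowels: [bosaga] → [bozaga]
3 Labial Nasal Assimilation: no change — [bozaga]
Rule 1 changed 2 position(s).

2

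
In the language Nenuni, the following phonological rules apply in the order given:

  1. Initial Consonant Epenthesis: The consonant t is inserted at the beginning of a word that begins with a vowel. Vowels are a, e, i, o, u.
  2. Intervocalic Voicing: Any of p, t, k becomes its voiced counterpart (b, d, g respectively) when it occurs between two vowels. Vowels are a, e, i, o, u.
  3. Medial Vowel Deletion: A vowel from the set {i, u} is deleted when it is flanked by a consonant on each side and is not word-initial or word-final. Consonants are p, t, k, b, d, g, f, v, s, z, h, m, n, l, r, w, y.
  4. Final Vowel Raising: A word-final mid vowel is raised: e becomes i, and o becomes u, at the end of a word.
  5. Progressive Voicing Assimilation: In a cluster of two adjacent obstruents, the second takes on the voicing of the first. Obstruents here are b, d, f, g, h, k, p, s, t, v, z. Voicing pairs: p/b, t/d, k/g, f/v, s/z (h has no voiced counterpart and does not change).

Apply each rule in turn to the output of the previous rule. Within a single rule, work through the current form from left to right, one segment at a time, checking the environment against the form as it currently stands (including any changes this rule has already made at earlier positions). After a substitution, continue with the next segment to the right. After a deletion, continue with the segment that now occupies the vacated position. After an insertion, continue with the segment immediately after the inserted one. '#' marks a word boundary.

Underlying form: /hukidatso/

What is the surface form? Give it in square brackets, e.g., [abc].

[hktatsu]

1 Initial Consonant Epenthesis: no change — [hukidatso]
2 Intervocalic Voicing: [hukidatso] → [hugidatso]
3 Medial Vowel Deletion: [hugidatso] → [hgdatso]
4 Final Vowel Raising: [hgdatso] → [hgdatsu]
5 Progressive Voicing Assimilation: [hgdatsu] → [hktatsu]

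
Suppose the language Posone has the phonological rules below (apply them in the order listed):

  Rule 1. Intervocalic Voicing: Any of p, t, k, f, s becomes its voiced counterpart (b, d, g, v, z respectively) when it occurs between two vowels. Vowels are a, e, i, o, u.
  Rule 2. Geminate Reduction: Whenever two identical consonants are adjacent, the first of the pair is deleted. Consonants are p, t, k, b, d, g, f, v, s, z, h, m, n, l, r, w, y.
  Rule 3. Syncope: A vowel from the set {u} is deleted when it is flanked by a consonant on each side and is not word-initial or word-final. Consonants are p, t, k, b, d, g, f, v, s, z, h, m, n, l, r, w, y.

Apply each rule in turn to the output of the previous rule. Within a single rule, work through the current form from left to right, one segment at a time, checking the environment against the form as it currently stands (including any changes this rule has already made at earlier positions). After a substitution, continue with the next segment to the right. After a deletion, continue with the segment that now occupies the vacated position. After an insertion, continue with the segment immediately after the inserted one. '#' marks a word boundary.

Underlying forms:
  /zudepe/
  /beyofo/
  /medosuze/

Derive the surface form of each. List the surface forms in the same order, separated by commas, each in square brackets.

/zudepe/:
  Rule 1 Intervocalic Voicing: [zudepe] → [zudebe]
  Rule 2 Geminate Reduction: no change — [zudebe]
  Rule 3 Syncope: [zudebe] → [zdebe]
/beyofo/:
  Rule 1 Intervocalic Voicing: [beyofo] → [beyovo]
  Rule 2 Geminate Reduction: no change — [beyovo]
  Rule 3 Syncope: no change — [beyovo]
/medosuze/:
  Rule 1 Intervocalic Voicing: [medosuze] → [medozuze]
  Rule 2 Geminate Reduction: no change — [medozuze]
  Rule 3 Syncope: [medozuze] → [medozze]

[zdebe], [beyovo], [medozze]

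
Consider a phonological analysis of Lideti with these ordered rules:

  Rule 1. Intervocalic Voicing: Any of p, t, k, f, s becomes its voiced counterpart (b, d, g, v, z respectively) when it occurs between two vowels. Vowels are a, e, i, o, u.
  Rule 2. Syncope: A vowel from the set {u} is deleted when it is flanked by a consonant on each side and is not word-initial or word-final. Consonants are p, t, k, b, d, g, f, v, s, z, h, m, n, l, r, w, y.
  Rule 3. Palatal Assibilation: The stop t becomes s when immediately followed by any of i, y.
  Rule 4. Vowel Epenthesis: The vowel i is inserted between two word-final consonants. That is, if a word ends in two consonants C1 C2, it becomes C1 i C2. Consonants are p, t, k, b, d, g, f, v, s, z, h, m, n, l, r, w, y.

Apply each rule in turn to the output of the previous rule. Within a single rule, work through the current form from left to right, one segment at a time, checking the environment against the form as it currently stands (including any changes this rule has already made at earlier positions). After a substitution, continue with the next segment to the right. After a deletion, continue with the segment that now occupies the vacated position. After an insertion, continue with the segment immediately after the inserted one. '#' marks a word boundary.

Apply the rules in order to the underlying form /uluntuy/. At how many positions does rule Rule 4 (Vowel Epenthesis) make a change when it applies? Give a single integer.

1

Rule 1 Intervocalic Voicing: no change — [uluntuy]
Rule 2 Syncope: [uluntuy] → [ulnty]
Rule 3 Palatal Assibilation: [ulnty] → [ulnsy]
Rule 4 Vowel Epenthesis: [ulnsy] → [ulnsiy]
Rule Rule 4 changed 1 position(s).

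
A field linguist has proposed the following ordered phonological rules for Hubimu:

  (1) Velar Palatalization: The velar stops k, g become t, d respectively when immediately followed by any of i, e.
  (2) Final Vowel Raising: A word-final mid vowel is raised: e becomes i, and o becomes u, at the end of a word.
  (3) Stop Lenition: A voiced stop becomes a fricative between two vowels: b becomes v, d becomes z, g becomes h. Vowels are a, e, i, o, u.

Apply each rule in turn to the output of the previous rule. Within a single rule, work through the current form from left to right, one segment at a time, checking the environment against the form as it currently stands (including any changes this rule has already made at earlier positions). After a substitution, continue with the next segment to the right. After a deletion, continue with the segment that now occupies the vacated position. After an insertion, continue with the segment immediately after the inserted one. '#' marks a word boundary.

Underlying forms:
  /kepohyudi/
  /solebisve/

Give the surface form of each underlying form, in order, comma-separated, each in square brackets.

/kepohyudi/:
  (1) Velar Palatalization: [kepohyudi] → [tepohyudi]
  (2) Final Vowel Raising: no change — [tepohyudi]
  (3) Stop Lenition: [tepohyudi] → [tepohyuzi]
/solebisve/:
  (1) Velar Palatalization: no change — [solebisve]
  (2) Final Vowel Raising: [solebisve] → [solebisvi]
  (3) Stop Lenition: [solebisvi] → [solevisvi]

[tepohyuzi], [solevisvi]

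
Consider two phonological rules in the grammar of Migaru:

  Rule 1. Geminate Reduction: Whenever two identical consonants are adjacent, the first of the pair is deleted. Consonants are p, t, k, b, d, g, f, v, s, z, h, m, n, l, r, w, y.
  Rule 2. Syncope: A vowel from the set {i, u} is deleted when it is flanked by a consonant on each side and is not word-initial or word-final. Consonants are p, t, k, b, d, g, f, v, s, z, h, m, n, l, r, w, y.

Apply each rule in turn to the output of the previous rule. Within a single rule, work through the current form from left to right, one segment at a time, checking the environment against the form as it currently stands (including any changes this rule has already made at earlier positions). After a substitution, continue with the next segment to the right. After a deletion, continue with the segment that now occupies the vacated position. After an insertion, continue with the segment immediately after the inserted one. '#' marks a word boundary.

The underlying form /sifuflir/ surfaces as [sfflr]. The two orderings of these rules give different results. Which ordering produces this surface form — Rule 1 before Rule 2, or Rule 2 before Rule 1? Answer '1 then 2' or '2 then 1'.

Order 1 then 2:
  1 Geminate Reduction: no change — [sifuflir]
  2 Syncope: [sifuflir] → [sfflr]
  result: [sfflr]
Order 2 then 1:
  2 Syncope: [sifuflir] → [sfflr]
  1 Geminate Reduction: [sfflr] → [sflr]
  result: [sflr]

1 then 2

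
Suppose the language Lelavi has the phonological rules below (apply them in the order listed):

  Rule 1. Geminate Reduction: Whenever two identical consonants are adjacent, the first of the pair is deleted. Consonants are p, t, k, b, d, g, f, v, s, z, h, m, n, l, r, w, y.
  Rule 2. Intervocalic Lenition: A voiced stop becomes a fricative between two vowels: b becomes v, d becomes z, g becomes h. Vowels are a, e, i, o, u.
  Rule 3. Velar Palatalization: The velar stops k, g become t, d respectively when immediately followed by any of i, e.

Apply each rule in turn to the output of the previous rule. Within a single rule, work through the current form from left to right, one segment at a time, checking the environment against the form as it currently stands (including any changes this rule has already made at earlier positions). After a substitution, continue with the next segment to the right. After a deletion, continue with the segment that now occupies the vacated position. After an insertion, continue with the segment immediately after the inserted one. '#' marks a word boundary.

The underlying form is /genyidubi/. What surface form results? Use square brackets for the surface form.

Rule 1 Geminate Reduction: no change — [genyidubi]
Rule 2 Intervocalic Lenition: [genyidubi] → [genyizuvi]
Rule 3 Velar Palatalization: [genyizuvi] → [denyizuvi]

[denyizuvi]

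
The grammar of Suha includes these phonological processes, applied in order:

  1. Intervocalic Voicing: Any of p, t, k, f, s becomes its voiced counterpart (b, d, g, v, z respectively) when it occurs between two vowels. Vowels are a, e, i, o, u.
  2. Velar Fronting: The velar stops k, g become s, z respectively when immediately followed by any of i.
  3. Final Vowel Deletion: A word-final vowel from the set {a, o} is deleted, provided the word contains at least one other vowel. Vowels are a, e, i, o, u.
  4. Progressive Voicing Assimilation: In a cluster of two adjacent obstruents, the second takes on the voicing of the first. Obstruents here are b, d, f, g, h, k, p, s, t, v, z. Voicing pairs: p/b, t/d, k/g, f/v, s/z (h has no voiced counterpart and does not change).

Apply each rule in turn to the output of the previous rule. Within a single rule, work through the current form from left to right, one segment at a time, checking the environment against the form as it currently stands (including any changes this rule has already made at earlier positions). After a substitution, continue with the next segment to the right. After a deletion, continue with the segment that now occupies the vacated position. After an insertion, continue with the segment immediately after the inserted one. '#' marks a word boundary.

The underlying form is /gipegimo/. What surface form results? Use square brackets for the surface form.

1 Intervocalic Voicing: [gipegimo] → [gibegimo]
2 Velar Fronting: [gibegimo] → [zibezimo]
3 Final Vowel Deletion: [zibezimo] → [zibezim]
4 Progressive Voicing Assimilation: no change — [zibezim]

[zibezim]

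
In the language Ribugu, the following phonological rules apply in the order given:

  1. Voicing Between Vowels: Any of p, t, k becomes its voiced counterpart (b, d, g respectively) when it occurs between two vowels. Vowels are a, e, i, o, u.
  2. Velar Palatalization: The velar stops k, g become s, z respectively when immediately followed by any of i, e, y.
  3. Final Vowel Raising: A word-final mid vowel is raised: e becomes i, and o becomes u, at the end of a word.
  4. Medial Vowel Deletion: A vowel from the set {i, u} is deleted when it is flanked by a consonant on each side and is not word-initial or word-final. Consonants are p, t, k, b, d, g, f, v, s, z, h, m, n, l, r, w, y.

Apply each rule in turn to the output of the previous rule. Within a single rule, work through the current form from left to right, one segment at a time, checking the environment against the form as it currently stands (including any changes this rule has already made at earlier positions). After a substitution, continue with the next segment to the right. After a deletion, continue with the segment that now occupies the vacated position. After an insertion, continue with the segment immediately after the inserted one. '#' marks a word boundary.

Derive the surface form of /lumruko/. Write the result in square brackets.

1 Voicing Between Vowels: [lumruko] → [lumrugo]
2 Velar Palatalization: no change — [lumrugo]
3 Final Vowel Raising: [lumrugo] → [lumrugu]
4 Medial Vowel Deletion: [lumrugu] → [lmrgu]

[lmrgu]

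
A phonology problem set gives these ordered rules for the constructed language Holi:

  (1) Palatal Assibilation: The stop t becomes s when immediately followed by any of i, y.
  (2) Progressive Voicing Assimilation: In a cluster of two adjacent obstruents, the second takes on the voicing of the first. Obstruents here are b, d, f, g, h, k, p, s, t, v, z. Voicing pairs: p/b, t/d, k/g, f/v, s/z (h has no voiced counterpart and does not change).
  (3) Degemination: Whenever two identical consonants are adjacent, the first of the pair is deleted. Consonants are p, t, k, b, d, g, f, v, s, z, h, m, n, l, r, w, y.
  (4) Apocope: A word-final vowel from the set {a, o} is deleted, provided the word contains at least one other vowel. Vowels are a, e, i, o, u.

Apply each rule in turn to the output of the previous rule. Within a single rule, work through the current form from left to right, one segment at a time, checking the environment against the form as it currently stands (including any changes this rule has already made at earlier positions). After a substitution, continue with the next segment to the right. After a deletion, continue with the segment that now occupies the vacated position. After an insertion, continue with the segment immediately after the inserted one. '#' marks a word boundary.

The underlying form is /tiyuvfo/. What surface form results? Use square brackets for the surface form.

(1) Palatal Assibilation: [tiyuvfo] → [siyuvfo]
(2) Progressive Voicing Assimilation: [siyuvfo] → [siyuvvo]
(3) Degemination: [siyuvvo] → [siyuvo]
(4) Apocope: [siyuvo] → [siyuv]

[siyuv]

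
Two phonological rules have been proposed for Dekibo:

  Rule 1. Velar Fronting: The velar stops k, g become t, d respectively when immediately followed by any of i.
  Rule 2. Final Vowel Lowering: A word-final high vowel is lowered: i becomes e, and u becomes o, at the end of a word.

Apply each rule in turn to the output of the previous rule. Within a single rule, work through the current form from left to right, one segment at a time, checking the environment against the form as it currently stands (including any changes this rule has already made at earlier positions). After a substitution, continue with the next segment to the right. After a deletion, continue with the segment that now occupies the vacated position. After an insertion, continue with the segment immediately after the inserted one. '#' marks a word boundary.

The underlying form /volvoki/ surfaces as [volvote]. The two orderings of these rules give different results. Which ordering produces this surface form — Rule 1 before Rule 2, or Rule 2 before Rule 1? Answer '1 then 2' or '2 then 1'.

1 then 2

Order 1 then 2:
  1 Velar Fronting: [volvoki] → [volvoti]
  2 Final Vowel Lowering: [volvoti] → [volvote]
  result: [volvote]
Order 2 then 1:
  2 Final Vowel Lowering: [volvoki] → [volvoke]
  1 Velar Fronting: no change — [volvoke]
  result: [volvoke]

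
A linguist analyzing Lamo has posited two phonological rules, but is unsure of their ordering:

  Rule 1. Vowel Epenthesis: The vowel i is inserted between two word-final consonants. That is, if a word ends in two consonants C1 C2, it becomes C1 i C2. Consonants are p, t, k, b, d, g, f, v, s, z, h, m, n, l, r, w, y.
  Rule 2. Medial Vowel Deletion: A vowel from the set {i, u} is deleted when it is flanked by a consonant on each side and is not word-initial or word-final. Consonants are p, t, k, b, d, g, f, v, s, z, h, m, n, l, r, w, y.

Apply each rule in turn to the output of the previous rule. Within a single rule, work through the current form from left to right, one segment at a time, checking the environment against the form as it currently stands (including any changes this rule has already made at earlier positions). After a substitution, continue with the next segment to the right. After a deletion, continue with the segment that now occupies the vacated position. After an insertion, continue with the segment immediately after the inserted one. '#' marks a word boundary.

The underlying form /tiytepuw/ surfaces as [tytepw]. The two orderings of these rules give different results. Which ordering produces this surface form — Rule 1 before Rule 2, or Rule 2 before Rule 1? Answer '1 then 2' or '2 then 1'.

1 then 2

Order 1 then 2:
  1 Vowel Epenthesis: no change — [tiytepuw]
  2 Medial Vowel Deletion: [tiytepuw] → [tytepw]
  result: [tytepw]
Order 2 then 1:
  2 Medial Vowel Deletion: [tiytepuw] → [tytepw]
  1 Vowel Epenthesis: [tytepw] → [tytepiw]
  result: [tytepiw]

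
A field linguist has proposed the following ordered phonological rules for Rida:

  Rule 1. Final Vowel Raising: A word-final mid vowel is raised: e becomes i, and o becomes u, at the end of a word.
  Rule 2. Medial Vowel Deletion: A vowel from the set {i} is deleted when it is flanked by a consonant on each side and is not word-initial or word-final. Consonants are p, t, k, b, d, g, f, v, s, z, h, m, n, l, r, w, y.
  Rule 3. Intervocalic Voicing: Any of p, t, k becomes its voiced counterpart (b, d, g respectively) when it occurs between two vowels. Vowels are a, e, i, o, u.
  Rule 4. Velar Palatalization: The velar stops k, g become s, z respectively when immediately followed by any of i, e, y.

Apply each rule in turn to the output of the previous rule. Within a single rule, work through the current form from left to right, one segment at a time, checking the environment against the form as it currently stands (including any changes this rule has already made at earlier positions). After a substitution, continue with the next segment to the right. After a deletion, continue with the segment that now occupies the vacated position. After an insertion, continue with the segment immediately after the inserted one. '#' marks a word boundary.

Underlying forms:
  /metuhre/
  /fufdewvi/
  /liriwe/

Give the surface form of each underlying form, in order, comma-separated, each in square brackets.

[meduhri], [fufdewvi], [lrwi]

/metuhre/:
  Rule 1 Final Vowel Raising: [metuhre] → [metuhri]
  Rule 2 Medial Vowel Deletion: no change — [metuhri]
  Rule 3 Intervocalic Voicing: [metuhri] → [meduhri]
  Rule 4 Velar Palatalization: no change — [meduhri]
/fufdewvi/:
  Rule 1 Final Vowel Raising: no change — [fufdewvi]
  Rule 2 Medial Vowel Deletion: no change — [fufdewvi]
  Rule 3 Intervocalic Voicing: no change — [fufdewvi]
  Rule 4 Velar Palatalization: no change — [fufdewvi]
/liriwe/:
  Rule 1 Final Vowel Raising: [liriwe] → [liriwi]
  Rule 2 Medial Vowel Deletion: [liriwi] → [lrwi]
  Rule 3 Intervocalic Voicing: no change — [lrwi]
  Rule 4 Velar Palatalization: no change — [lrwi]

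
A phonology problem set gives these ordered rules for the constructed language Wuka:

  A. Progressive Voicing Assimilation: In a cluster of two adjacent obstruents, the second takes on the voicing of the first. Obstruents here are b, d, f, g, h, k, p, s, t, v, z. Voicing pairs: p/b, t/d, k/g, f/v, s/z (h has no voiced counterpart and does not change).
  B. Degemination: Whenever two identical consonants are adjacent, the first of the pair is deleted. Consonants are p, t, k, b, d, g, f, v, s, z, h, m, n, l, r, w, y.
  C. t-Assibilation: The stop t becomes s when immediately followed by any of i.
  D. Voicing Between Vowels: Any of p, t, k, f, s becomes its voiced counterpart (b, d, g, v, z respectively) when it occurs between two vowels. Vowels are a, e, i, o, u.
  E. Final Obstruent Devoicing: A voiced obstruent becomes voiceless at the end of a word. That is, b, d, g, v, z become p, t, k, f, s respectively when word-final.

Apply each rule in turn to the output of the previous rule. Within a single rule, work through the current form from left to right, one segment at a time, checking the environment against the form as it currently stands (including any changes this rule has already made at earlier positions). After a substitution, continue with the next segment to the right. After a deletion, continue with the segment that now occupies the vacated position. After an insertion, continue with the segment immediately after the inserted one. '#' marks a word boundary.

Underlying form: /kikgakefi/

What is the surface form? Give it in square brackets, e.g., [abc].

A Progressive Voicing Assimilation: [kikgakefi] → [kikkakefi]
B Degemination: [kikkakefi] → [kikakefi]
C t-Assibilation: no change — [kikakefi]
D Voicing Between Vowels: [kikakefi] → [kigagevi]
E Final Obstruent Devoicing: no change — [kigagevi]

[kigagevi]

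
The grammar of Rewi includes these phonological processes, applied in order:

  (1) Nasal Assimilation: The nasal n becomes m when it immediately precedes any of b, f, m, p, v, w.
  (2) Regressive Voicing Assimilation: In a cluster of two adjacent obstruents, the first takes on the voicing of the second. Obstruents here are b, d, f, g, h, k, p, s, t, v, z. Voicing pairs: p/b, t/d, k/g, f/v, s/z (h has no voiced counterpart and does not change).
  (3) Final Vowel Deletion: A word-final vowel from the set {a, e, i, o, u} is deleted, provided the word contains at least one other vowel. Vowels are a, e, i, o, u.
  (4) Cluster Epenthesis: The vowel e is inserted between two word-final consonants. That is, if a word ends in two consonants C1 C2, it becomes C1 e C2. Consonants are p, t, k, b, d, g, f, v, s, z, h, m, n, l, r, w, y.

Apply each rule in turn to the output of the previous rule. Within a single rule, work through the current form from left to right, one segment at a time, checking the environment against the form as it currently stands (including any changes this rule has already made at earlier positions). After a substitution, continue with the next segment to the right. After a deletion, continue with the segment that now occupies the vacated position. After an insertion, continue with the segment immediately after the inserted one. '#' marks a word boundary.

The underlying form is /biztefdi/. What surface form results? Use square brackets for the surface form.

(1) Nasal Assimilation: no change — [biztefdi]
(2) Regressive Voicing Assimilation: [biztefdi] → [bistevdi]
(3) Final Vowel Deletion: [bistevdi] → [bistevd]
(4) Cluster Epenthesis: [bistevd] → [bisteved]

[bisteved]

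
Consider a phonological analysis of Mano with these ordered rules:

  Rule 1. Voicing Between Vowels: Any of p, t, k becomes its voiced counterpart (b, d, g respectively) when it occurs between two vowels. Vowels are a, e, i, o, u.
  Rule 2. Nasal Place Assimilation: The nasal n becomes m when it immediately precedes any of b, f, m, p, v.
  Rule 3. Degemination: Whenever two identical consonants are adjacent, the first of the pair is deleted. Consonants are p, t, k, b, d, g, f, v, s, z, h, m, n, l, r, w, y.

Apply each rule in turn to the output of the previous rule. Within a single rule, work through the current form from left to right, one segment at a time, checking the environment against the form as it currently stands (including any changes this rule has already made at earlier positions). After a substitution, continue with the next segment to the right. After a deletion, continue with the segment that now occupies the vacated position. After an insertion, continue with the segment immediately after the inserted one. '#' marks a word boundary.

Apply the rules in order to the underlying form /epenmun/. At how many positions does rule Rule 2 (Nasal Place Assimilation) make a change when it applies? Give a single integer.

Rule 1 Voicing Between Vowels: [epenmun] → [ebenmun]
Rule 2 Nasal Place Assimilation: [ebenmun] → [ebemmun]
Rule 3 Degemination: [ebemmun] → [ebemun]
Rule Rule 2 changed 1 position(s).

1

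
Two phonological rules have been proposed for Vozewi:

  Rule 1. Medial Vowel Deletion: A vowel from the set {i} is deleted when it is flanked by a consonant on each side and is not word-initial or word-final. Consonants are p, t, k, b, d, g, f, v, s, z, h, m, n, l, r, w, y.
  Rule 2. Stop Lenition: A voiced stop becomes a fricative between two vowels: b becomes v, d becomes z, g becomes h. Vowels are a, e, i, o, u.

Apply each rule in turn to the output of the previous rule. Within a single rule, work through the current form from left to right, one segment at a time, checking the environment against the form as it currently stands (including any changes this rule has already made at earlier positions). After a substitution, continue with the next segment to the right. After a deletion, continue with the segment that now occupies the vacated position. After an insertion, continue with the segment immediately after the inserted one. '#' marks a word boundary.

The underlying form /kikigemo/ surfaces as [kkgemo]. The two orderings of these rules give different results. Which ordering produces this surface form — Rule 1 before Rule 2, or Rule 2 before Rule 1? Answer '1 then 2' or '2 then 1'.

1 then 2

Order 1 then 2:
  1 Medial Vowel Deletion: [kikigemo] → [kkgemo]
  2 Stop Lenition: no change — [kkgemo]
  result: [kkgemo]
Order 2 then 1:
  2 Stop Lenition: [kikigemo] → [kikihemo]
  1 Medial Vowel Deletion: [kikihemo] → [kkhemo]
  result: [kkhemo]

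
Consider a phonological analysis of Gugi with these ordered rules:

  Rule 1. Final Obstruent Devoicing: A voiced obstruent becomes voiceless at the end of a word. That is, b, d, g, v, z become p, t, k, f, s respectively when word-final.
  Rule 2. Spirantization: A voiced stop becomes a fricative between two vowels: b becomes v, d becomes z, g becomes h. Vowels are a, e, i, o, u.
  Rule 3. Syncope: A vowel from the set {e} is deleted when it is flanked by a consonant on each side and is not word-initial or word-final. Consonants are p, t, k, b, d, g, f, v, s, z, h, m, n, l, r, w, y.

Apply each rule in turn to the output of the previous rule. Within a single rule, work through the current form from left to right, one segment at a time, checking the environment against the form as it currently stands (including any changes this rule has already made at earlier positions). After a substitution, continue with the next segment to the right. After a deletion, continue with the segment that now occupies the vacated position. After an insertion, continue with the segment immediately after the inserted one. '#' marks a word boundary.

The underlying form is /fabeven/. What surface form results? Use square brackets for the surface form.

[favvn]

Rule 1 Final Obstruent Devoicing: no change — [fabeven]
Rule 2 Spirantization: [fabeven] → [faveven]
Rule 3 Syncope: [faveven] → [favvn]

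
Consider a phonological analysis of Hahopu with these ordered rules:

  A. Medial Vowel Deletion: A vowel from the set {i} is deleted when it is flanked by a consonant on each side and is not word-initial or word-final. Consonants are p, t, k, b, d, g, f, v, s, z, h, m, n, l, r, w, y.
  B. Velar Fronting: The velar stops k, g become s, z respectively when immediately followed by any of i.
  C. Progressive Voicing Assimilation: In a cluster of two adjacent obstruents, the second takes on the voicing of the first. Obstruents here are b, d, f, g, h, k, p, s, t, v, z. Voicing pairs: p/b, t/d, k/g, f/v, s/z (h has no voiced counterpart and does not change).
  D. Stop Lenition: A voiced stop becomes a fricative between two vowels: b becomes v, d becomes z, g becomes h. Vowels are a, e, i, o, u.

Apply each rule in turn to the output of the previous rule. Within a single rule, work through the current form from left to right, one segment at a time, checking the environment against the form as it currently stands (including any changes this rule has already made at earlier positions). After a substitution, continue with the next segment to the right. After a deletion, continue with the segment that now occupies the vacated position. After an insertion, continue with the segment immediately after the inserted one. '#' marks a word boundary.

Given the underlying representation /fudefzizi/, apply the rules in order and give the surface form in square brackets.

A Medial Vowel Deletion: [fudefzizi] → [fudefzzi]
B Velar Fronting: no change — [fudefzzi]
C Progressive Voicing Assimilation: [fudefzzi] → [fudefssi]
D Stop Lenition: [fudefssi] → [fuzefssi]

[fuzefssi]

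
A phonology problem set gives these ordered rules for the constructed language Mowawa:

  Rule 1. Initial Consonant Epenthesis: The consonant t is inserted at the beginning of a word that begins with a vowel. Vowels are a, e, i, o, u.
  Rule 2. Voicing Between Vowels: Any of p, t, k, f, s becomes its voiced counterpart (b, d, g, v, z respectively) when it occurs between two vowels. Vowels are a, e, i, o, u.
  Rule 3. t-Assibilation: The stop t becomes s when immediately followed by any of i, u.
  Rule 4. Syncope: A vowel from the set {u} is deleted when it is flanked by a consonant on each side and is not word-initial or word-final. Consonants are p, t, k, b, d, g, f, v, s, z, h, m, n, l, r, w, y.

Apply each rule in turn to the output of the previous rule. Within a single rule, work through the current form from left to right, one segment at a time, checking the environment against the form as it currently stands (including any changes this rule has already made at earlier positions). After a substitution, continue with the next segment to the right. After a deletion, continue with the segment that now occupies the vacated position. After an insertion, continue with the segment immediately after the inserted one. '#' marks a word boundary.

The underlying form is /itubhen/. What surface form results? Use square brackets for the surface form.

Rule 1 Initial Consonant Epenthesis: [itubhen] → [titubhen]
Rule 2 Voicing Between Vowels: [titubhen] → [tidubhen]
Rule 3 t-Assibilation: [tidubhen] → [sidubhen]
Rule 4 Syncope: [sidubhen] → [sidbhen]

[sidbhen]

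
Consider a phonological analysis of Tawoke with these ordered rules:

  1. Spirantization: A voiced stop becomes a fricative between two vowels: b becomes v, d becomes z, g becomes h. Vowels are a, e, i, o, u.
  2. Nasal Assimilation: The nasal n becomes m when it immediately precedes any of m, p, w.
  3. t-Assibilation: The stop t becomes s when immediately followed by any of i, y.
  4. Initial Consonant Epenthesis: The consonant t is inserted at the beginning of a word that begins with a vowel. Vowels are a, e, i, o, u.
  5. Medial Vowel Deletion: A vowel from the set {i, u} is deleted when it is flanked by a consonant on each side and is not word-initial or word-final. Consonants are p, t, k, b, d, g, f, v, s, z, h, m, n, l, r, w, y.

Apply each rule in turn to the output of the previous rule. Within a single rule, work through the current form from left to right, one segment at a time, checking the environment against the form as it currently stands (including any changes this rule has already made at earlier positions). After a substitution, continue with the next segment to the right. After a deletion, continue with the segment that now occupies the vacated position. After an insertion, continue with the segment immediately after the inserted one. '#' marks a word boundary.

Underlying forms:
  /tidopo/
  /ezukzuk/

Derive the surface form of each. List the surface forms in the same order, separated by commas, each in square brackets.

/tidopo/:
  1 Spirantization: [tidopo] → [tizopo]
  2 Nasal Assimilation: no change — [tizopo]
  3 t-Assibilation: [tizopo] → [sizopo]
  4 Initial Consonant Epenthesis: no change — [sizopo]
  5 Medial Vowel Deletion: [sizopo] → [szopo]
/ezukzuk/:
  1 Spirantization: no change — [ezukzuk]
  2 Nasal Assimilation: no change — [ezukzuk]
  3 t-Assibilation: no change — [ezukzuk]
  4 Initial Consonant Epenthesis: [ezukzuk] → [tezukzuk]
  5 Medial Vowel Deletion: [tezukzuk] → [tezkzk]

[szopo], [tezkzk]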